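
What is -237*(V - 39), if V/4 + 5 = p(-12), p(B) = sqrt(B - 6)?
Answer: 13983 - 2844*I*sqrt(2) ≈ 13983.0 - 4022.0*I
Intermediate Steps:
p(B) = sqrt(-6 + B)
V = -20 + 12*I*sqrt(2) (V = -20 + 4*sqrt(-6 - 12) = -20 + 4*sqrt(-18) = -20 + 4*(3*I*sqrt(2)) = -20 + 12*I*sqrt(2) ≈ -20.0 + 16.971*I)
-237*(V - 39) = -237*((-20 + 12*I*sqrt(2)) - 39) = -237*(-59 + 12*I*sqrt(2)) = 13983 - 2844*I*sqrt(2)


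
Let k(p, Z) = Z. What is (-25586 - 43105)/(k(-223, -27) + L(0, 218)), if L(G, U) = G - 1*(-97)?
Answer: -9813/10 ≈ -981.30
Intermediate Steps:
L(G, U) = 97 + G (L(G, U) = G + 97 = 97 + G)
(-25586 - 43105)/(k(-223, -27) + L(0, 218)) = (-25586 - 43105)/(-27 + (97 + 0)) = -68691/(-27 + 97) = -68691/70 = -68691*1/70 = -9813/10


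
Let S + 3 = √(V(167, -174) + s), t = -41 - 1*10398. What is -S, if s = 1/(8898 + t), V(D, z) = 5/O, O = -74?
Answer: 3 - I*√887070486/114034 ≈ 3.0 - 0.26118*I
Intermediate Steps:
V(D, z) = -5/74 (V(D, z) = 5/(-74) = 5*(-1/74) = -5/74)
t = -10439 (t = -41 - 10398 = -10439)
s = -1/1541 (s = 1/(8898 - 10439) = 1/(-1541) = -1/1541 ≈ -0.00064893)
S = -3 + I*√887070486/114034 (S = -3 + √(-5/74 - 1/1541) = -3 + √(-7779/114034) = -3 + I*√887070486/114034 ≈ -3.0 + 0.26118*I)
-S = -(-3 + I*√887070486/114034) = 3 - I*√887070486/114034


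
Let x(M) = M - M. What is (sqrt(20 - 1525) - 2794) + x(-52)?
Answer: -2794 + I*sqrt(1505) ≈ -2794.0 + 38.794*I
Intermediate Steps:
x(M) = 0
(sqrt(20 - 1525) - 2794) + x(-52) = (sqrt(20 - 1525) - 2794) + 0 = (sqrt(-1505) - 2794) + 0 = (I*sqrt(1505) - 2794) + 0 = (-2794 + I*sqrt(1505)) + 0 = -2794 + I*sqrt(1505)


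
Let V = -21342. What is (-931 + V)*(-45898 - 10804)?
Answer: 1262923646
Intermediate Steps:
(-931 + V)*(-45898 - 10804) = (-931 - 21342)*(-45898 - 10804) = -22273*(-56702) = 1262923646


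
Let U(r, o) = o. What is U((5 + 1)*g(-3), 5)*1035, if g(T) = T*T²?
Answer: 5175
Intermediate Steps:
g(T) = T³
U((5 + 1)*g(-3), 5)*1035 = 5*1035 = 5175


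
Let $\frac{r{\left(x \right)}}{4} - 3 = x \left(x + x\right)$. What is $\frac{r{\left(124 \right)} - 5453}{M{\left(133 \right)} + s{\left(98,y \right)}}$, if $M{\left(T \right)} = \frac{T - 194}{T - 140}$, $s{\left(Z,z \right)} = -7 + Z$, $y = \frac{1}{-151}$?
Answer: $\frac{822969}{698} \approx 1179.0$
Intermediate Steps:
$r{\left(x \right)} = 12 + 8 x^{2}$ ($r{\left(x \right)} = 12 + 4 x \left(x + x\right) = 12 + 4 x 2 x = 12 + 4 \cdot 2 x^{2} = 12 + 8 x^{2}$)
$y = - \frac{1}{151} \approx -0.0066225$
$M{\left(T \right)} = \frac{-194 + T}{-140 + T}$
$\frac{r{\left(124 \right)} - 5453}{M{\left(133 \right)} + s{\left(98,y \right)}} = \frac{\left(12 + 8 \cdot 124^{2}\right) - 5453}{\frac{-194 + 133}{-140 + 133} + \left(-7 + 98\right)} = \frac{\left(12 + 8 \cdot 15376\right) - 5453}{\frac{1}{-7} \left(-61\right) + 91} = \frac{\left(12 + 123008\right) - 5453}{\left(- \frac{1}{7}\right) \left(-61\right) + 91} = \frac{123020 - 5453}{\frac{61}{7} + 91} = \frac{117567}{\frac{698}{7}} = 117567 \cdot \frac{7}{698} = \frac{822969}{698}$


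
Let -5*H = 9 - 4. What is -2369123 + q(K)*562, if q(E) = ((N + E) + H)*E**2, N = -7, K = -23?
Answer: -11585361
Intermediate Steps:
H = -1 (H = -(9 - 4)/5 = -1/5*5 = -1)
q(E) = E**2*(-8 + E) (q(E) = ((-7 + E) - 1)*E**2 = (-8 + E)*E**2 = E**2*(-8 + E))
-2369123 + q(K)*562 = -2369123 + ((-23)**2*(-8 - 23))*562 = -2369123 + (529*(-31))*562 = -2369123 - 16399*562 = -2369123 - 9216238 = -11585361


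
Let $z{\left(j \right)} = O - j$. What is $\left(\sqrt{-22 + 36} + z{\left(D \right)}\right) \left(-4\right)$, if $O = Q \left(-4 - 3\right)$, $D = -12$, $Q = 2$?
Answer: $8 - 4 \sqrt{14} \approx -6.9666$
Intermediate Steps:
$O = -14$ ($O = 2 \left(-4 - 3\right) = 2 \left(-7\right) = -14$)
$z{\left(j \right)} = -14 - j$
$\left(\sqrt{-22 + 36} + z{\left(D \right)}\right) \left(-4\right) = \left(\sqrt{-22 + 36} - 2\right) \left(-4\right) = \left(\sqrt{14} + \left(-14 + 12\right)\right) \left(-4\right) = \left(\sqrt{14} - 2\right) \left(-4\right) = \left(-2 + \sqrt{14}\right) \left(-4\right) = 8 - 4 \sqrt{14}$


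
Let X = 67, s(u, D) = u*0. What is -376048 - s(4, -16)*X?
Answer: -376048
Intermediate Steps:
s(u, D) = 0
-376048 - s(4, -16)*X = -376048 - 0*67 = -376048 - 1*0 = -376048 + 0 = -376048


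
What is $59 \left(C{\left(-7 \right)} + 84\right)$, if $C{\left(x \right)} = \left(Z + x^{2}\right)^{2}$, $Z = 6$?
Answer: $183431$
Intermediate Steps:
$C{\left(x \right)} = \left(6 + x^{2}\right)^{2}$
$59 \left(C{\left(-7 \right)} + 84\right) = 59 \left(\left(6 + \left(-7\right)^{2}\right)^{2} + 84\right) = 59 \left(\left(6 + 49\right)^{2} + 84\right) = 59 \left(55^{2} + 84\right) = 59 \left(3025 + 84\right) = 59 \cdot 3109 = 183431$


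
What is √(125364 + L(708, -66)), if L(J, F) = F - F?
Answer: 2*√31341 ≈ 354.07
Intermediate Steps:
L(J, F) = 0
√(125364 + L(708, -66)) = √(125364 + 0) = √125364 = 2*√31341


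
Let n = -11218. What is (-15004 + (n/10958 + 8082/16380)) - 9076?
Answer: -120062875319/4985890 ≈ -24081.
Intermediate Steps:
(-15004 + (n/10958 + 8082/16380)) - 9076 = (-15004 + (-11218/10958 + 8082/16380)) - 9076 = (-15004 + (-11218*1/10958 + 8082*(1/16380))) - 9076 = (-15004 + (-5609/5479 + 449/910)) - 9076 = (-15004 - 2644119/4985890) - 9076 = -74810937679/4985890 - 9076 = -120062875319/4985890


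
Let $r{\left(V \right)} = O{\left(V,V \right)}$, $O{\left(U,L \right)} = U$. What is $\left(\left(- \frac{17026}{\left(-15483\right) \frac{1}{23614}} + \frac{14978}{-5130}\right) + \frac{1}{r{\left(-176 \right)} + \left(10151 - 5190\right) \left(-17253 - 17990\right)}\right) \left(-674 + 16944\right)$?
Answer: $\frac{65183593225364141003992}{154302336929169} \approx 4.2244 \cdot 10^{8}$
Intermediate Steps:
$r{\left(V \right)} = V$
$\left(\left(- \frac{17026}{\left(-15483\right) \frac{1}{23614}} + \frac{14978}{-5130}\right) + \frac{1}{r{\left(-176 \right)} + \left(10151 - 5190\right) \left(-17253 - 17990\right)}\right) \left(-674 + 16944\right) = \left(\left(- \frac{17026}{\left(-15483\right) \frac{1}{23614}} + \frac{14978}{-5130}\right) + \frac{1}{-176 + \left(10151 - 5190\right) \left(-17253 - 17990\right)}\right) \left(-674 + 16944\right) = \left(\left(- \frac{17026}{\left(-15483\right) \frac{1}{23614}} + 14978 \left(- \frac{1}{5130}\right)\right) + \frac{1}{-176 + 4961 \left(-35243\right)}\right) 16270 = \left(\left(- \frac{17026}{- \frac{15483}{23614}} - \frac{7489}{2565}\right) + \frac{1}{-176 - 174840523}\right) 16270 = \left(\left(\left(-17026\right) \left(- \frac{23614}{15483}\right) - \frac{7489}{2565}\right) + \frac{1}{-174840699}\right) 16270 = \left(\left(\frac{402051964}{15483} - \frac{7489}{2565}\right) - \frac{1}{174840699}\right) 16270 = \left(\frac{343715778491}{13237965} - \frac{1}{174840699}\right) 16270 = \frac{20031835656227455748}{771511684645845} \cdot 16270 = \frac{65183593225364141003992}{154302336929169}$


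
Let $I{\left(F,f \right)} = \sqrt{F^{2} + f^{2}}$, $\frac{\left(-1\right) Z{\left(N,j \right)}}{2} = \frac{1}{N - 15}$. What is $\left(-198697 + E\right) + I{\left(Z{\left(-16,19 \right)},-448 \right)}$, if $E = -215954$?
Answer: $-414651 + \frac{2 \sqrt{48219137}}{31} \approx -4.142 \cdot 10^{5}$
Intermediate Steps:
$Z{\left(N,j \right)} = - \frac{2}{-15 + N}$ ($Z{\left(N,j \right)} = - \frac{2}{N - 15} = - \frac{2}{-15 + N}$)
$\left(-198697 + E\right) + I{\left(Z{\left(-16,19 \right)},-448 \right)} = \left(-198697 - 215954\right) + \sqrt{\left(- \frac{2}{-15 - 16}\right)^{2} + \left(-448\right)^{2}} = -414651 + \sqrt{\left(- \frac{2}{-31}\right)^{2} + 200704} = -414651 + \sqrt{\left(\left(-2\right) \left(- \frac{1}{31}\right)\right)^{2} + 200704} = -414651 + \sqrt{\left(\frac{2}{31}\right)^{2} + 200704} = -414651 + \sqrt{\frac{4}{961} + 200704} = -414651 + \sqrt{\frac{192876548}{961}} = -414651 + \frac{2 \sqrt{48219137}}{31}$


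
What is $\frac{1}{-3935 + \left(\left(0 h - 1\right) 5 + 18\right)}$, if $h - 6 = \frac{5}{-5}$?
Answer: $- \frac{1}{3922} \approx -0.00025497$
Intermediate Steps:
$h = 5$ ($h = 6 + \frac{5}{-5} = 6 + 5 \left(- \frac{1}{5}\right) = 6 - 1 = 5$)
$\frac{1}{-3935 + \left(\left(0 h - 1\right) 5 + 18\right)} = \frac{1}{-3935 + \left(\left(0 \cdot 5 - 1\right) 5 + 18\right)} = \frac{1}{-3935 + \left(\left(0 - 1\right) 5 + 18\right)} = \frac{1}{-3935 + \left(\left(-1\right) 5 + 18\right)} = \frac{1}{-3935 + \left(-5 + 18\right)} = \frac{1}{-3935 + 13} = \frac{1}{-3922} = - \frac{1}{3922}$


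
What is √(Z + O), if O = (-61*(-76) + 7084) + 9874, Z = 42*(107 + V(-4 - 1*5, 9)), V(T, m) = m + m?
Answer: 2*√6711 ≈ 163.84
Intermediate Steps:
V(T, m) = 2*m
Z = 5250 (Z = 42*(107 + 2*9) = 42*(107 + 18) = 42*125 = 5250)
O = 21594 (O = (4636 + 7084) + 9874 = 11720 + 9874 = 21594)
√(Z + O) = √(5250 + 21594) = √26844 = 2*√6711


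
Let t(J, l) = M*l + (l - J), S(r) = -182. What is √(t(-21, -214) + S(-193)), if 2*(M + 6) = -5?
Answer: 38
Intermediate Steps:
M = -17/2 (M = -6 + (½)*(-5) = -6 - 5/2 = -17/2 ≈ -8.5000)
t(J, l) = -J - 15*l/2 (t(J, l) = -17*l/2 + (l - J) = -J - 15*l/2)
√(t(-21, -214) + S(-193)) = √((-1*(-21) - 15/2*(-214)) - 182) = √((21 + 1605) - 182) = √(1626 - 182) = √1444 = 38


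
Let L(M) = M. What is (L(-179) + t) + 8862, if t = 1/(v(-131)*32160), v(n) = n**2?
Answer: 4792128250081/551897760 ≈ 8683.0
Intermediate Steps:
t = 1/551897760 (t = 1/((-131)**2*32160) = (1/32160)/17161 = (1/17161)*(1/32160) = 1/551897760 ≈ 1.8119e-9)
(L(-179) + t) + 8862 = (-179 + 1/551897760) + 8862 = -98789699039/551897760 + 8862 = 4792128250081/551897760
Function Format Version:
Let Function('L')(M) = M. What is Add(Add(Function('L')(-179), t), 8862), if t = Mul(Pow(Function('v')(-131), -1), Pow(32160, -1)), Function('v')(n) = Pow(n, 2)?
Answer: Rational(4792128250081, 551897760) ≈ 8683.0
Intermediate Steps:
t = Rational(1, 551897760) (t = Mul(Pow(Pow(-131, 2), -1), Pow(32160, -1)) = Mul(Pow(17161, -1), Rational(1, 32160)) = Mul(Rational(1, 17161), Rational(1, 32160)) = Rational(1, 551897760) ≈ 1.8119e-9)
Add(Add(Function('L')(-179), t), 8862) = Add(Add(-179, Rational(1, 551897760)), 8862) = Add(Rational(-98789699039, 551897760), 8862) = Rational(4792128250081, 551897760)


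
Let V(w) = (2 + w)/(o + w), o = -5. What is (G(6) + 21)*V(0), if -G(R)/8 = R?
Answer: 54/5 ≈ 10.800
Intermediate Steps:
G(R) = -8*R
V(w) = (2 + w)/(-5 + w)
(G(6) + 21)*V(0) = (-8*6 + 21)*((2 + 0)/(-5 + 0)) = (-48 + 21)*(2/(-5)) = -(-27)*2/5 = -27*(-⅖) = 54/5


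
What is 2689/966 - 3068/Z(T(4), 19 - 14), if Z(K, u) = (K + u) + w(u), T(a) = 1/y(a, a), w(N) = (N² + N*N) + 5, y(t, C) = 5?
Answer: -285899/5934 ≈ -48.180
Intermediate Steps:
w(N) = 5 + 2*N² (w(N) = (N² + N²) + 5 = 2*N² + 5 = 5 + 2*N²)
T(a) = ⅕ (T(a) = 1/5 = ⅕)
Z(K, u) = 5 + K + u + 2*u² (Z(K, u) = (K + u) + (5 + 2*u²) = 5 + K + u + 2*u²)
2689/966 - 3068/Z(T(4), 19 - 14) = 2689/966 - 3068/(5 + ⅕ + (19 - 14) + 2*(19 - 14)²) = 2689*(1/966) - 3068/(5 + ⅕ + 5 + 2*5²) = 2689/966 - 3068/(5 + ⅕ + 5 + 2*25) = 2689/966 - 3068/(5 + ⅕ + 5 + 50) = 2689/966 - 3068/301/5 = 2689/966 - 3068*5/301 = 2689/966 - 15340/301 = -285899/5934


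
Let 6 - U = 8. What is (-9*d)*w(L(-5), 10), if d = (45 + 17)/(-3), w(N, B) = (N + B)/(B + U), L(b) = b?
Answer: 465/4 ≈ 116.25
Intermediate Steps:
U = -2 (U = 6 - 1*8 = 6 - 8 = -2)
w(N, B) = (B + N)/(-2 + B) (w(N, B) = (N + B)/(B - 2) = (B + N)/(-2 + B))
d = -62/3 (d = 62*(-⅓) = -62/3 ≈ -20.667)
(-9*d)*w(L(-5), 10) = (-9*(-62/3))*((10 - 5)/(-2 + 10)) = 186*(5/8) = 465/4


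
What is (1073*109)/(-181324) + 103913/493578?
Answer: -19442740667/44748768636 ≈ -0.43449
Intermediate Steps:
(1073*109)/(-181324) + 103913/493578 = 116957*(-1/181324) + 103913*(1/493578) = -116957/181324 + 103913/493578 = -19442740667/44748768636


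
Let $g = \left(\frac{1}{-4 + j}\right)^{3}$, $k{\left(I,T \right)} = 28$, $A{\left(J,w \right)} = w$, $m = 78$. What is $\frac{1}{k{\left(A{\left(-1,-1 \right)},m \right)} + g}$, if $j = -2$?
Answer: $\frac{216}{6047} \approx 0.03572$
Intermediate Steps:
$g = - \frac{1}{216}$ ($g = \left(\frac{1}{-4 - 2}\right)^{3} = \left(\frac{1}{-6}\right)^{3} = \left(- \frac{1}{6}\right)^{3} = - \frac{1}{216} \approx -0.0046296$)
$\frac{1}{k{\left(A{\left(-1,-1 \right)},m \right)} + g} = \frac{1}{28 - \frac{1}{216}} = \frac{1}{\frac{6047}{216}} = \frac{216}{6047}$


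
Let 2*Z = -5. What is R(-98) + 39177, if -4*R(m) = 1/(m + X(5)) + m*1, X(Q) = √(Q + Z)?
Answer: 1505572907/38406 + √10/76812 ≈ 39202.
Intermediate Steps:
Z = -5/2 (Z = (½)*(-5) = -5/2 ≈ -2.5000)
X(Q) = √(-5/2 + Q) (X(Q) = √(Q - 5/2) = √(-5/2 + Q))
R(m) = -m/4 - 1/(4*(m + √10/2)) (R(m) = -(1/(m + √(-10 + 4*5)/2) + m*1)/4 = -(1/(m + √(-10 + 20)/2) + m)/4 = -(1/(m + √10/2) + m)/4 = -(m + 1/(m + √10/2))/4 = -m/4 - 1/(4*(m + √10/2)))
R(-98) + 39177 = (-2 - 2*(-98)² - 1*(-98)*√10)/(4*(√10 + 2*(-98))) + 39177 = (-2 - 2*9604 + 98*√10)/(4*(√10 - 196)) + 39177 = (-2 - 19208 + 98*√10)/(4*(-196 + √10)) + 39177 = (-19210 + 98*√10)/(4*(-196 + √10)) + 39177 = 39177 + (-19210 + 98*√10)/(4*(-196 + √10))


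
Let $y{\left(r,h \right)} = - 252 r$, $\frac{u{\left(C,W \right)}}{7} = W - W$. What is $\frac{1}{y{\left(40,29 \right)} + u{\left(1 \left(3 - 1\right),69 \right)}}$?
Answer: $- \frac{1}{10080} \approx -9.9206 \cdot 10^{-5}$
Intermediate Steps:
$u{\left(C,W \right)} = 0$ ($u{\left(C,W \right)} = 7 \left(W - W\right) = 7 \cdot 0 = 0$)
$\frac{1}{y{\left(40,29 \right)} + u{\left(1 \left(3 - 1\right),69 \right)}} = \frac{1}{\left(-252\right) 40 + 0} = \frac{1}{-10080 + 0} = \frac{1}{-10080} = - \frac{1}{10080}$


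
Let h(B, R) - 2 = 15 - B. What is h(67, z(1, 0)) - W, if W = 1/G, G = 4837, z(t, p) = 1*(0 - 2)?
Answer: -241851/4837 ≈ -50.000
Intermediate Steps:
z(t, p) = -2 (z(t, p) = 1*(-2) = -2)
h(B, R) = 17 - B (h(B, R) = 2 + (15 - B) = 17 - B)
W = 1/4837 ≈ 0.00020674
h(67, z(1, 0)) - W = (17 - 1*67) - 1*1/4837 = (17 - 67) - 1/4837 = -50 - 1/4837 = -241851/4837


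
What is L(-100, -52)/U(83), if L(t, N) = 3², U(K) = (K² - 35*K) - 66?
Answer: 3/1306 ≈ 0.0022971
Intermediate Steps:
U(K) = -66 + K² - 35*K
L(t, N) = 9
L(-100, -52)/U(83) = 9/(-66 + 83² - 35*83) = 9/(-66 + 6889 - 2905) = 9/3918 = 9*(1/3918) = 3/1306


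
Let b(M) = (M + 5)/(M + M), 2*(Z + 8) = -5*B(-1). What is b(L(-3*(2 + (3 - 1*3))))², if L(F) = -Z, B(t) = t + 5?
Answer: 529/1296 ≈ 0.40818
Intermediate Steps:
B(t) = 5 + t
Z = -18 (Z = -8 + (-5*(5 - 1))/2 = -8 + (-5*4)/2 = -8 + (½)*(-20) = -8 - 10 = -18)
L(F) = 18 (L(F) = -1*(-18) = 18)
b(M) = (5 + M)/(2*M) (b(M) = (5 + M)/((2*M)) = (5 + M)*(1/(2*M)) = (5 + M)/(2*M))
b(L(-3*(2 + (3 - 1*3))))² = ((½)*(5 + 18)/18)² = ((½)*(1/18)*23)² = (23/36)² = 529/1296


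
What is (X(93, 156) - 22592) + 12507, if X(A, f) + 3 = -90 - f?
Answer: -10334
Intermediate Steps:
X(A, f) = -93 - f (X(A, f) = -3 + (-90 - f) = -93 - f)
(X(93, 156) - 22592) + 12507 = ((-93 - 1*156) - 22592) + 12507 = ((-93 - 156) - 22592) + 12507 = (-249 - 22592) + 12507 = -22841 + 12507 = -10334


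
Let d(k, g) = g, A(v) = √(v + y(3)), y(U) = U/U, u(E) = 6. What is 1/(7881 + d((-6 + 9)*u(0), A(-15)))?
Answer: 7881/62110175 - I*√14/62110175 ≈ 0.00012689 - 6.0242e-8*I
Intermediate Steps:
y(U) = 1
A(v) = √(1 + v) (A(v) = √(v + 1) = √(1 + v))
1/(7881 + d((-6 + 9)*u(0), A(-15))) = 1/(7881 + √(1 - 15)) = 1/(7881 + √(-14)) = 1/(7881 + I*√14)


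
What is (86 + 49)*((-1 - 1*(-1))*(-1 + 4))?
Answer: 0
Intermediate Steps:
(86 + 49)*((-1 - 1*(-1))*(-1 + 4)) = 135*((-1 + 1)*3) = 135*(0*3) = 135*0 = 0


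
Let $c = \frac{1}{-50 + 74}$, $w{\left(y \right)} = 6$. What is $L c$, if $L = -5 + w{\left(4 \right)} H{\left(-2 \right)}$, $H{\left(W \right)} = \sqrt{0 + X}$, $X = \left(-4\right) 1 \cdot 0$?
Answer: $- \frac{5}{24} \approx -0.20833$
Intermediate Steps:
$c = \frac{1}{24} \approx 0.041667$
$X = 0$ ($X = \left(-4\right) 0 = 0$)
$H{\left(W \right)} = 0$ ($H{\left(W \right)} = \sqrt{0 + 0} = \sqrt{0} = 0$)
$L = -5$ ($L = -5 + 6 \cdot 0 = -5 + 0 = -5$)
$L c = \left(-5\right) \frac{1}{24} = - \frac{5}{24}$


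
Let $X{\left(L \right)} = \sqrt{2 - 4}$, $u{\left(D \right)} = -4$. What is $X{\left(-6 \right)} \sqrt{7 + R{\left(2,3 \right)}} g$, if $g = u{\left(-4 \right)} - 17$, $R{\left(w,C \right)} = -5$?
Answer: $- 42 i \approx - 42.0 i$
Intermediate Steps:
$X{\left(L \right)} = i \sqrt{2}$ ($X{\left(L \right)} = \sqrt{-2} = i \sqrt{2}$)
$g = -21$ ($g = -4 - 17 = -21$)
$X{\left(-6 \right)} \sqrt{7 + R{\left(2,3 \right)}} g = i \sqrt{2} \sqrt{7 - 5} \left(-21\right) = i \sqrt{2} \sqrt{2} \left(-21\right) = 2 i \left(-21\right) = - 42 i$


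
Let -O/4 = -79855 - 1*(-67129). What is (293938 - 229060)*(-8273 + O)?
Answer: 2765814018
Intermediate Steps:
O = 50904 (O = -4*(-79855 - 1*(-67129)) = -4*(-79855 + 67129) = -4*(-12726) = 50904)
(293938 - 229060)*(-8273 + O) = (293938 - 229060)*(-8273 + 50904) = 64878*42631 = 2765814018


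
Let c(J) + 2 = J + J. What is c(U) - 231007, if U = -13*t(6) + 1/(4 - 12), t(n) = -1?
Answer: -923933/4 ≈ -2.3098e+5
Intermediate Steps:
U = 103/8 (U = -13*(-1) + 1/(4 - 12) = 13 + 1/(-8) = 13 - ⅛ = 103/8 ≈ 12.875)
c(J) = -2 + 2*J (c(J) = -2 + (J + J) = -2 + 2*J)
c(U) - 231007 = (-2 + 2*(103/8)) - 231007 = (-2 + 103/4) - 231007 = 95/4 - 231007 = -923933/4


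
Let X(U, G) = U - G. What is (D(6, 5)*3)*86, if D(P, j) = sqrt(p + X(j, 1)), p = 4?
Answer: 516*sqrt(2) ≈ 729.73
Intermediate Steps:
D(P, j) = sqrt(3 + j) (D(P, j) = sqrt(4 + (j - 1*1)) = sqrt(4 + (j - 1)) = sqrt(4 + (-1 + j)) = sqrt(3 + j))
(D(6, 5)*3)*86 = (sqrt(3 + 5)*3)*86 = (sqrt(8)*3)*86 = ((2*sqrt(2))*3)*86 = (6*sqrt(2))*86 = 516*sqrt(2)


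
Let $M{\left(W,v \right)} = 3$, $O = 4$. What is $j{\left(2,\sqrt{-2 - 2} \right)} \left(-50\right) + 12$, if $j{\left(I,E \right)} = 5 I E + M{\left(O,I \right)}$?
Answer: $-138 - 1000 i \approx -138.0 - 1000.0 i$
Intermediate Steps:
$j{\left(I,E \right)} = 3 + 5 E I$ ($j{\left(I,E \right)} = 5 I E + 3 = 5 E I + 3 = 3 + 5 E I$)
$j{\left(2,\sqrt{-2 - 2} \right)} \left(-50\right) + 12 = \left(3 + 5 \sqrt{-2 - 2} \cdot 2\right) \left(-50\right) + 12 = \left(3 + 5 \sqrt{-4} \cdot 2\right) \left(-50\right) + 12 = \left(3 + 5 \cdot 2 i 2\right) \left(-50\right) + 12 = \left(3 + 20 i\right) \left(-50\right) + 12 = \left(-150 - 1000 i\right) + 12 = -138 - 1000 i$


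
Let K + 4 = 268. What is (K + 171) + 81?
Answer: 516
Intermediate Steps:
K = 264 (K = -4 + 268 = 264)
(K + 171) + 81 = (264 + 171) + 81 = 435 + 81 = 516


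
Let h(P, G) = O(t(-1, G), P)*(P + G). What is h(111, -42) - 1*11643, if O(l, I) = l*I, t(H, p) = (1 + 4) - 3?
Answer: 3675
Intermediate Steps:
t(H, p) = 2 (t(H, p) = 5 - 3 = 2)
O(l, I) = I*l
h(P, G) = 2*P*(G + P) (h(P, G) = (P*2)*(P + G) = (2*P)*(G + P) = 2*P*(G + P))
h(111, -42) - 1*11643 = 2*111*(-42 + 111) - 1*11643 = 2*111*69 - 11643 = 15318 - 11643 = 3675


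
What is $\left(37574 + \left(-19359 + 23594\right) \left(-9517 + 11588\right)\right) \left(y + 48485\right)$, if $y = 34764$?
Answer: $733278753491$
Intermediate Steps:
$\left(37574 + \left(-19359 + 23594\right) \left(-9517 + 11588\right)\right) \left(y + 48485\right) = \left(37574 + \left(-19359 + 23594\right) \left(-9517 + 11588\right)\right) \left(34764 + 48485\right) = \left(37574 + 4235 \cdot 2071\right) 83249 = \left(37574 + 8770685\right) 83249 = 8808259 \cdot 83249 = 733278753491$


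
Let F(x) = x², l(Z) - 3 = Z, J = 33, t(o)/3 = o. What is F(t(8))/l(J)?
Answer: 16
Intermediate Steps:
t(o) = 3*o
l(Z) = 3 + Z
F(t(8))/l(J) = (3*8)²/(3 + 33) = 24²/36 = 576*(1/36) = 16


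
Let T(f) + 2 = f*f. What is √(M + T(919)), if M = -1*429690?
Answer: √414869 ≈ 644.10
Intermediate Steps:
M = -429690
T(f) = -2 + f² (T(f) = -2 + f*f = -2 + f²)
√(M + T(919)) = √(-429690 + (-2 + 919²)) = √(-429690 + (-2 + 844561)) = √(-429690 + 844559) = √414869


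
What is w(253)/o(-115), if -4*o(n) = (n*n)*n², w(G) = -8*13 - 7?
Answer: 444/174900625 ≈ 2.5386e-6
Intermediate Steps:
w(G) = -111 (w(G) = -104 - 7 = -111)
o(n) = -n⁴/4 (o(n) = -n*n*n²/4 = -n²*n²/4 = -n⁴/4)
w(253)/o(-115) = -111/((-¼*(-115)⁴)) = -111/((-¼*174900625)) = -111/(-174900625/4) = -111*(-4/174900625) = 444/174900625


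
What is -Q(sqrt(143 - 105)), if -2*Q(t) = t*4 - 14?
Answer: -7 + 2*sqrt(38) ≈ 5.3288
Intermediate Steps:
Q(t) = 7 - 2*t (Q(t) = -(t*4 - 14)/2 = -(4*t - 14)/2 = -(-14 + 4*t)/2 = 7 - 2*t)
-Q(sqrt(143 - 105)) = -(7 - 2*sqrt(143 - 105)) = -(7 - 2*sqrt(38)) = -7 + 2*sqrt(38)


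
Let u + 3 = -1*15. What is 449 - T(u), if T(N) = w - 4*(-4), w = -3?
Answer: 436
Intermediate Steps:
u = -18 (u = -3 - 1*15 = -3 - 15 = -18)
T(N) = 13 (T(N) = -3 - 4*(-4) = -3 + 16 = 13)
449 - T(u) = 449 - 1*13 = 449 - 13 = 436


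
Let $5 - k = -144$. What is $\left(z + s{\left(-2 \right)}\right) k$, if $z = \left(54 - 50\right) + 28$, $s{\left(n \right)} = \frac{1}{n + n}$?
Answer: $\frac{18923}{4} \approx 4730.8$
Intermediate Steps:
$k = 149$ ($k = 5 - -144 = 5 + 144 = 149$)
$s{\left(n \right)} = \frac{1}{2 n}$
$z = 32$ ($z = 4 + 28 = 32$)
$\left(z + s{\left(-2 \right)}\right) k = \left(32 + \frac{1}{2 \left(-2\right)}\right) 149 = \left(32 + \frac{1}{2} \left(- \frac{1}{2}\right)\right) 149 = \left(32 - \frac{1}{4}\right) 149 = \frac{127}{4} \cdot 149 = \frac{18923}{4}$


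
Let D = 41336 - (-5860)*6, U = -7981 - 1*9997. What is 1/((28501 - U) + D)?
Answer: 1/122975 ≈ 8.1317e-6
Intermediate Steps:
U = -17978 (U = -7981 - 9997 = -17978)
D = 76496 (D = 41336 - 1*(-35160) = 41336 + 35160 = 76496)
1/((28501 - U) + D) = 1/((28501 - 1*(-17978)) + 76496) = 1/((28501 + 17978) + 76496) = 1/(46479 + 76496) = 1/122975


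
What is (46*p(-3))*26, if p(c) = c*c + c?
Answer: 7176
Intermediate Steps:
p(c) = c + c² (p(c) = c² + c = c + c²)
(46*p(-3))*26 = (46*(-3*(1 - 3)))*26 = (46*(-3*(-2)))*26 = (46*6)*26 = 276*26 = 7176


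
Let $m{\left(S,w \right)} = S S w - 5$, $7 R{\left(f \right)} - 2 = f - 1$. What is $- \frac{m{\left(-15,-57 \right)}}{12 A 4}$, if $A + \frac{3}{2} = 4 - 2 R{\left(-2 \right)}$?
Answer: $\frac{44905}{468} \approx 95.951$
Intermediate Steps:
$R{\left(f \right)} = \frac{1}{7} + \frac{f}{7}$ ($R{\left(f \right)} = \frac{2}{7} + \frac{f - 1}{7} = \frac{2}{7} + \frac{-1 + f}{7} = \frac{2}{7} + \left(- \frac{1}{7} + \frac{f}{7}\right) = \frac{1}{7} + \frac{f}{7}$)
$A = \frac{39}{14}$ ($A = - \frac{3}{2} + \left(4 - 2 \left(\frac{1}{7} + \frac{1}{7} \left(-2\right)\right)\right) = - \frac{3}{2} + \left(4 - 2 \left(\frac{1}{7} - \frac{2}{7}\right)\right) = - \frac{3}{2} + \left(4 - - \frac{2}{7}\right) = - \frac{3}{2} + \left(4 + \frac{2}{7}\right) = - \frac{3}{2} + \frac{30}{7} = \frac{39}{14} \approx 2.7857$)
$m{\left(S,w \right)} = -5 + w S^{2}$ ($m{\left(S,w \right)} = S^{2} w - 5 = w S^{2} - 5 = -5 + w S^{2}$)
$- \frac{m{\left(-15,-57 \right)}}{12 A 4} = - \frac{-5 - 57 \left(-15\right)^{2}}{12 \cdot \frac{39}{14} \cdot 4} = - \frac{-5 - 12825}{\frac{234}{7} \cdot 4} = - \frac{-5 - 12825}{\frac{936}{7}} = - \frac{\left(-12830\right) 7}{936} = \left(-1\right) \left(- \frac{44905}{468}\right) = \frac{44905}{468}$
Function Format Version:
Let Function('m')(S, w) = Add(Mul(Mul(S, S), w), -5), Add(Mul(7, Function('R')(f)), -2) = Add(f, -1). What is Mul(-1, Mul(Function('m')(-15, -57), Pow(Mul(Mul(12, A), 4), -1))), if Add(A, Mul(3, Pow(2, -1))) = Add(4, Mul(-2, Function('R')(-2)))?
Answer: Rational(44905, 468) ≈ 95.951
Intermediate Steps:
Function('R')(f) = Add(Rational(1, 7), Mul(Rational(1, 7), f)) (Function('R')(f) = Add(Rational(2, 7), Mul(Rational(1, 7), Add(f, -1))) = Add(Rational(2, 7), Mul(Rational(1, 7), Add(-1, f))) = Add(Rational(2, 7), Add(Rational(-1, 7), Mul(Rational(1, 7), f))) = Add(Rational(1, 7), Mul(Rational(1, 7), f)))
A = Rational(39, 14) (A = Add(Rational(-3, 2), Add(4, Mul(-2, Add(Rational(1, 7), Mul(Rational(1, 7), -2))))) = Add(Rational(-3, 2), Add(4, Mul(-2, Add(Rational(1, 7), Rational(-2, 7))))) = Add(Rational(-3, 2), Add(4, Mul(-2, Rational(-1, 7)))) = Add(Rational(-3, 2), Add(4, Rational(2, 7))) = Add(Rational(-3, 2), Rational(30, 7)) = Rational(39, 14) ≈ 2.7857)
Function('m')(S, w) = Add(-5, Mul(w, Pow(S, 2))) (Function('m')(S, w) = Add(Mul(Pow(S, 2), w), -5) = Add(Mul(w, Pow(S, 2)), -5) = Add(-5, Mul(w, Pow(S, 2))))
Mul(-1, Mul(Function('m')(-15, -57), Pow(Mul(Mul(12, A), 4), -1))) = Mul(-1, Mul(Add(-5, Mul(-57, Pow(-15, 2))), Pow(Mul(Mul(12, Rational(39, 14)), 4), -1))) = Mul(-1, Mul(Add(-5, Mul(-57, 225)), Pow(Mul(Rational(234, 7), 4), -1))) = Mul(-1, Mul(Add(-5, -12825), Pow(Rational(936, 7), -1))) = Mul(-1, Mul(-12830, Rational(7, 936))) = Mul(-1, Rational(-44905, 468)) = Rational(44905, 468)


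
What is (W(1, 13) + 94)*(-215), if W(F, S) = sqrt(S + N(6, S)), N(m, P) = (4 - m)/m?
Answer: -20210 - 215*sqrt(114)/3 ≈ -20975.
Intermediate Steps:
N(m, P) = (4 - m)/m
W(F, S) = sqrt(-1/3 + S) (W(F, S) = sqrt(S + (4 - 1*6)/6) = sqrt(S + (4 - 6)/6) = sqrt(S + (1/6)*(-2)) = sqrt(S - 1/3) = sqrt(-1/3 + S))
(W(1, 13) + 94)*(-215) = (sqrt(-3 + 9*13)/3 + 94)*(-215) = (sqrt(-3 + 117)/3 + 94)*(-215) = (sqrt(114)/3 + 94)*(-215) = (94 + sqrt(114)/3)*(-215) = -20210 - 215*sqrt(114)/3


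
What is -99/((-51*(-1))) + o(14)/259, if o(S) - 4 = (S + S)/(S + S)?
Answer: -8462/4403 ≈ -1.9219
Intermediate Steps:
o(S) = 5 (o(S) = 4 + (S + S)/(S + S) = 4 + (2*S)/((2*S)) = 4 + (2*S)*(1/(2*S)) = 4 + 1 = 5)
-99/((-51*(-1))) + o(14)/259 = -99/((-51*(-1))) + 5/259 = -99/51 + 5*(1/259) = -99*1/51 + 5/259 = -33/17 + 5/259 = -8462/4403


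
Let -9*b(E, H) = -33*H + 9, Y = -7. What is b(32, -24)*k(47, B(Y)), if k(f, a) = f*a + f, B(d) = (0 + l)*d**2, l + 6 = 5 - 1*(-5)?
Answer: -824051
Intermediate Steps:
l = 4 (l = -6 + (5 - 1*(-5)) = -6 + (5 + 5) = -6 + 10 = 4)
b(E, H) = -1 + 11*H/3 (b(E, H) = -(-33*H + 9)/9 = -(9 - 33*H)/9 = -1 + 11*H/3)
B(d) = 4*d**2 (B(d) = (0 + 4)*d**2 = 4*d**2)
k(f, a) = f + a*f (k(f, a) = a*f + f = f + a*f)
b(32, -24)*k(47, B(Y)) = (-1 + (11/3)*(-24))*(47*(1 + 4*(-7)**2)) = (-1 - 88)*(47*(1 + 4*49)) = -4183*(1 + 196) = -4183*197 = -89*9259 = -824051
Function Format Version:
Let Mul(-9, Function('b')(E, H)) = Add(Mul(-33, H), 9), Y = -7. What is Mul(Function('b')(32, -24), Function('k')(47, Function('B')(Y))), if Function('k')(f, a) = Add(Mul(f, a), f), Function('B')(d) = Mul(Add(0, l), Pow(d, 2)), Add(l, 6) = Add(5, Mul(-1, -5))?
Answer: -824051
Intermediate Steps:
l = 4 (l = Add(-6, Add(5, Mul(-1, -5))) = Add(-6, Add(5, 5)) = Add(-6, 10) = 4)
Function('b')(E, H) = Add(-1, Mul(Rational(11, 3), H)) (Function('b')(E, H) = Mul(Rational(-1, 9), Add(Mul(-33, H), 9)) = Mul(Rational(-1, 9), Add(9, Mul(-33, H))) = Add(-1, Mul(Rational(11, 3), H)))
Function('B')(d) = Mul(4, Pow(d, 2)) (Function('B')(d) = Mul(Add(0, 4), Pow(d, 2)) = Mul(4, Pow(d, 2)))
Function('k')(f, a) = Add(f, Mul(a, f)) (Function('k')(f, a) = Add(Mul(a, f), f) = Add(f, Mul(a, f)))
Mul(Function('b')(32, -24), Function('k')(47, Function('B')(Y))) = Mul(Add(-1, Mul(Rational(11, 3), -24)), Mul(47, Add(1, Mul(4, Pow(-7, 2))))) = Mul(Add(-1, -88), Mul(47, Add(1, Mul(4, 49)))) = Mul(-89, Mul(47, Add(1, 196))) = Mul(-89, Mul(47, 197)) = Mul(-89, 9259) = -824051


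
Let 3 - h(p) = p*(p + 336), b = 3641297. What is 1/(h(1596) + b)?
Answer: 1/557828 ≈ 1.7927e-6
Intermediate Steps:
h(p) = 3 - p*(336 + p) (h(p) = 3 - p*(p + 336) = 3 - p*(336 + p))
1/(h(1596) + b) = 1/((3 - 1*1596**2 - 336*1596) + 3641297) = 1/((3 - 1*2547216 - 536256) + 3641297) = 1/((3 - 2547216 - 536256) + 3641297) = 1/(-3083469 + 3641297) = 1/557828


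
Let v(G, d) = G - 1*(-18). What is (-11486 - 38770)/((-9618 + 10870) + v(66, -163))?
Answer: -6282/167 ≈ -37.617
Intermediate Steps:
v(G, d) = 18 + G (v(G, d) = G + 18 = 18 + G)
(-11486 - 38770)/((-9618 + 10870) + v(66, -163)) = (-11486 - 38770)/((-9618 + 10870) + (18 + 66)) = -50256/(1252 + 84) = -50256/1336 = -50256*1/1336 = -6282/167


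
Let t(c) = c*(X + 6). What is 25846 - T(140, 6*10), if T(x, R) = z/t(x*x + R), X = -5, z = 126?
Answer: 254066117/9830 ≈ 25846.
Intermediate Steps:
t(c) = c (t(c) = c*(-5 + 6) = c*1 = c)
T(x, R) = 126/(R + x²) (T(x, R) = 126/(x*x + R) = 126/(x² + R) = 126/(R + x²))
25846 - T(140, 6*10) = 25846 - 126/(6*10 + 140²) = 25846 - 126/(60 + 19600) = 25846 - 126/19660 = 25846 - 1*63/9830 = 25846 - 63/9830 = 254066117/9830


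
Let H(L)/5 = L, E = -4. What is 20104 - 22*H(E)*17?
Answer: 27584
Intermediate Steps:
H(L) = 5*L
20104 - 22*H(E)*17 = 20104 - 110*(-4)*17 = 20104 - 22*(-20)*17 = 20104 + 440*17 = 20104 + 7480 = 27584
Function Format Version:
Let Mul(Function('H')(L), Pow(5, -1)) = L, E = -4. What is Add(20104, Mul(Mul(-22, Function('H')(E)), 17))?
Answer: 27584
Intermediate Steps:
Function('H')(L) = Mul(5, L)
Add(20104, Mul(Mul(-22, Function('H')(E)), 17)) = Add(20104, Mul(Mul(-22, Mul(5, -4)), 17)) = Add(20104, Mul(Mul(-22, -20), 17)) = Add(20104, Mul(440, 17)) = Add(20104, 7480) = 27584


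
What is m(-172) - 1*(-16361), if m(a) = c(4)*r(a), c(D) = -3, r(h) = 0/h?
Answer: 16361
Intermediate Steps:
r(h) = 0
m(a) = 0 (m(a) = -3*0 = 0)
m(-172) - 1*(-16361) = 0 - 1*(-16361) = 0 + 16361 = 16361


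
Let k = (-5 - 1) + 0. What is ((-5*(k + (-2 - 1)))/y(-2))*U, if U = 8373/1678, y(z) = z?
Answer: -376785/3356 ≈ -112.27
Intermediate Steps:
U = 8373/1678 (U = 8373*(1/1678) = 8373/1678 ≈ 4.9899)
k = -6 (k = -6 + 0 = -6)
((-5*(k + (-2 - 1)))/y(-2))*U = (-5*(-6 + (-2 - 1))/(-2))*(8373/1678) = (-5*(-6 - 3)*(-1/2))*(8373/1678) = (-5*(-9)*(-1/2))*(8373/1678) = (45*(-1/2))*(8373/1678) = -45/2*8373/1678 = -376785/3356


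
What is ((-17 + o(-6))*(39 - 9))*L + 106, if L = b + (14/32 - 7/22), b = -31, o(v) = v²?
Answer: -1539647/88 ≈ -17496.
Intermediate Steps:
L = -5435/176 (L = -31 + (14/32 - 7/22) = -31 + (14*(1/32) - 7*1/22) = -31 + (7/16 - 7/22) = -31 + 21/176 = -5435/176 ≈ -30.881)
((-17 + o(-6))*(39 - 9))*L + 106 = ((-17 + (-6)²)*(39 - 9))*(-5435/176) + 106 = ((-17 + 36)*30)*(-5435/176) + 106 = (19*30)*(-5435/176) + 106 = 570*(-5435/176) + 106 = -1548975/88 + 106 = -1539647/88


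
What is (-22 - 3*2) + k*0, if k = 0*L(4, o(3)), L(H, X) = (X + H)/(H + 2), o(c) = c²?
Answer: -28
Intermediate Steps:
L(H, X) = (H + X)/(2 + H)
k = 0 (k = 0*((4 + 3²)/(2 + 4)) = 0*((4 + 9)/6) = 0*((⅙)*13) = 0*(13/6) = 0)
(-22 - 3*2) + k*0 = (-22 - 3*2) + 0*0 = (-22 - 6) + 0 = -28 + 0 = -28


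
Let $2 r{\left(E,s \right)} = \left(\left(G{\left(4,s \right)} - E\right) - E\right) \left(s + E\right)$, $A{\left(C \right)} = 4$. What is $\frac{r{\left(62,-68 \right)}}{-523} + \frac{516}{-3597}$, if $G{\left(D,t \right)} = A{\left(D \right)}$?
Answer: $- \frac{521596}{627077} \approx -0.83179$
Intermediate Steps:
$G{\left(D,t \right)} = 4$
$r{\left(E,s \right)} = \frac{\left(4 - 2 E\right) \left(E + s\right)}{2}$ ($r{\left(E,s \right)} = \frac{\left(\left(4 - E\right) - E\right) \left(s + E\right)}{2} = \frac{\left(4 - 2 E\right) \left(E + s\right)}{2}$)
$\frac{r{\left(62,-68 \right)}}{-523} + \frac{516}{-3597} = \frac{- 62^{2} + 2 \cdot 62 + 2 \left(-68\right) - 62 \left(-68\right)}{-523} + \frac{516}{-3597} = \left(\left(-1\right) 3844 + 124 - 136 + 4216\right) \left(- \frac{1}{523}\right) + 516 \left(- \frac{1}{3597}\right) = \left(-3844 + 124 - 136 + 4216\right) \left(- \frac{1}{523}\right) - \frac{172}{1199} = 360 \left(- \frac{1}{523}\right) - \frac{172}{1199} = - \frac{360}{523} - \frac{172}{1199} = - \frac{521596}{627077}$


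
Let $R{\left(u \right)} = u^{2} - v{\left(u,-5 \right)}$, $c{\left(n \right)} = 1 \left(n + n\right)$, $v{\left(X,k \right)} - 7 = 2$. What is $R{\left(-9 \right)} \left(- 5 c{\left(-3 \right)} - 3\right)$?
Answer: $1944$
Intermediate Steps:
$v{\left(X,k \right)} = 9$ ($v{\left(X,k \right)} = 7 + 2 = 9$)
$c{\left(n \right)} = 2 n$ ($c{\left(n \right)} = 1 \cdot 2 n = 2 n$)
$R{\left(u \right)} = -9 + u^{2}$ ($R{\left(u \right)} = u^{2} - 9 = -9 + u^{2}$)
$R{\left(-9 \right)} \left(- 5 c{\left(-3 \right)} - 3\right) = \left(-9 + \left(-9\right)^{2}\right) \left(- 5 \cdot 2 \left(-3\right) - 3\right) = \left(-9 + 81\right) \left(\left(-5\right) \left(-6\right) - 3\right) = 72 \left(30 - 3\right) = 72 \cdot 27 = 1944$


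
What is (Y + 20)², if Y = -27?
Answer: 49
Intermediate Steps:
(Y + 20)² = (-27 + 20)² = (-7)² = 49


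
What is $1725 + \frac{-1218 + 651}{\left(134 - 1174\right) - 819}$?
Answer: $\frac{3207342}{1859} \approx 1725.3$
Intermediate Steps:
$1725 + \frac{-1218 + 651}{\left(134 - 1174\right) - 819} = 1725 - \frac{567}{-1040 - 819} = 1725 - \frac{567}{-1859} = 1725 - - \frac{567}{1859} = 1725 + \frac{567}{1859} = \frac{3207342}{1859}$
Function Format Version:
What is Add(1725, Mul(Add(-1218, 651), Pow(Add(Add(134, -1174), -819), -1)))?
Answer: Rational(3207342, 1859) ≈ 1725.3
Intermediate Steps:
Add(1725, Mul(Add(-1218, 651), Pow(Add(Add(134, -1174), -819), -1))) = Add(1725, Mul(-567, Pow(Add(-1040, -819), -1))) = Add(1725, Mul(-567, Pow(-1859, -1))) = Add(1725, Mul(-567, Rational(-1, 1859))) = Add(1725, Rational(567, 1859)) = Rational(3207342, 1859)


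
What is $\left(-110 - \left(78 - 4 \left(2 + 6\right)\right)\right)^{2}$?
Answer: $24336$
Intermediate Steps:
$\left(-110 - \left(78 - 4 \left(2 + 6\right)\right)\right)^{2} = \left(-110 + \left(\left(-50 + 4 \cdot 8\right) - 28\right)\right)^{2} = \left(-110 + \left(\left(-50 + 32\right) - 28\right)\right)^{2} = \left(-110 - 46\right)^{2} = \left(-156\right)^{2} = 24336$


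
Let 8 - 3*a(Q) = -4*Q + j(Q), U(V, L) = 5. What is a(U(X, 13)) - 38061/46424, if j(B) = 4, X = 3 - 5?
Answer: 333331/46424 ≈ 7.1801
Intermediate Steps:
X = -2
a(Q) = 4/3 + 4*Q/3 (a(Q) = 8/3 - (-4*Q + 4)/3 = 8/3 - (4 - 4*Q)/3 = 8/3 + (-4/3 + 4*Q/3) = 4/3 + 4*Q/3)
a(U(X, 13)) - 38061/46424 = (4/3 + (4/3)*5) - 38061/46424 = (4/3 + 20/3) - 38061*1/46424 = 8 - 38061/46424 = 333331/46424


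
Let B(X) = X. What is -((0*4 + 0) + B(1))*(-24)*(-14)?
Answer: -336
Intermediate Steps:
-((0*4 + 0) + B(1))*(-24)*(-14) = -((0*4 + 0) + 1)*(-24)*(-14) = -((0 + 0) + 1)*(-24)*(-14) = -(0 + 1)*(-24)*(-14) = -1*(-24)*(-14) = -(-24)*(-14) = -1*336 = -336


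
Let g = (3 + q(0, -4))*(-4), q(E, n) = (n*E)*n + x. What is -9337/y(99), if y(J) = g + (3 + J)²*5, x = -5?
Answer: -9337/52028 ≈ -0.17946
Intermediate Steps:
q(E, n) = -5 + E*n² (q(E, n) = (n*E)*n - 5 = (E*n)*n - 5 = E*n² - 5 = -5 + E*n²)
g = 8 (g = (3 + (-5 + 0*(-4)²))*(-4) = (3 + (-5 + 0*16))*(-4) = (3 + (-5 + 0))*(-4) = (3 - 5)*(-4) = -2*(-4) = 8)
y(J) = 8 + 5*(3 + J)² (y(J) = 8 + (3 + J)²*5 = 8 + 5*(3 + J)²)
-9337/y(99) = -9337/(8 + 5*(3 + 99)²) = -9337/(8 + 5*102²) = -9337/(8 + 5*10404) = -9337/(8 + 52020) = -9337/52028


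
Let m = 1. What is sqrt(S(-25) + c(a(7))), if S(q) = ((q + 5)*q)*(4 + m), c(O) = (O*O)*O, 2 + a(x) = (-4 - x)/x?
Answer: 25*sqrt(9429)/49 ≈ 49.542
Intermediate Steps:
a(x) = -2 + (-4 - x)/x
c(O) = O**3 (c(O) = O**2*O = O**3)
S(q) = 5*q*(5 + q) (S(q) = ((q + 5)*q)*(4 + 1) = ((5 + q)*q)*5 = (q*(5 + q))*5 = 5*q*(5 + q))
sqrt(S(-25) + c(a(7))) = sqrt(5*(-25)*(5 - 25) + (-3 - 4/7)**3) = sqrt(5*(-25)*(-20) + (-3 - 4*1/7)**3) = sqrt(2500 + (-3 - 4/7)**3) = sqrt(2500 + (-25/7)**3) = sqrt(2500 - 15625/343) = sqrt(841875/343) = 25*sqrt(9429)/49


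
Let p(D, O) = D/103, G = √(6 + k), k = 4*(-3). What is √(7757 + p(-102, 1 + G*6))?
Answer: √82283507/103 ≈ 88.068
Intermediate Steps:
k = -12
G = I*√6 (G = √(6 - 12) = √(-6) = I*√6 ≈ 2.4495*I)
p(D, O) = D/103 (p(D, O) = D*(1/103) = D/103)
√(7757 + p(-102, 1 + G*6)) = √(7757 + (1/103)*(-102)) = √(7757 - 102/103) = √(798869/103) = √82283507/103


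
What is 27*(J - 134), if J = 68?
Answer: -1782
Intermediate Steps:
27*(J - 134) = 27*(68 - 134) = 27*(-66) = -1782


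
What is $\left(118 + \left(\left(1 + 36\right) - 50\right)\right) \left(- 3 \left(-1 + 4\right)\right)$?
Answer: $-945$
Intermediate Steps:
$\left(118 + \left(\left(1 + 36\right) - 50\right)\right) \left(- 3 \left(-1 + 4\right)\right) = \left(118 + \left(37 - 50\right)\right) \left(\left(-3\right) 3\right) = \left(118 - 13\right) \left(-9\right) = 105 \left(-9\right) = -945$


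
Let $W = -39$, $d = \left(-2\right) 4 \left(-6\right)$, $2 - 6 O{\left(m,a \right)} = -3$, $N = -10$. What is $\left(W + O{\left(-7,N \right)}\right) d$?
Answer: $-1832$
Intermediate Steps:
$O{\left(m,a \right)} = \frac{5}{6}$ ($O{\left(m,a \right)} = \frac{1}{3} - - \frac{1}{2} = \frac{1}{3} + \frac{1}{2} = \frac{5}{6}$)
$d = 48$ ($d = \left(-8\right) \left(-6\right) = 48$)
$\left(W + O{\left(-7,N \right)}\right) d = \left(-39 + \frac{5}{6}\right) 48 = \left(- \frac{229}{6}\right) 48 = -1832$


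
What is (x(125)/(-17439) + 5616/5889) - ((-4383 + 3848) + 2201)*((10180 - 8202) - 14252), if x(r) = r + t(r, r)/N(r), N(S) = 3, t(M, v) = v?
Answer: 161540311409776/7899867 ≈ 2.0448e+7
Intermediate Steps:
x(r) = 4*r/3 (x(r) = r + r/3 = 4*r/3)
(x(125)/(-17439) + 5616/5889) - ((-4383 + 3848) + 2201)*((10180 - 8202) - 14252) = (((4/3)*125)/(-17439) + 5616/5889) - ((-4383 + 3848) + 2201)*((10180 - 8202) - 14252) = ((500/3)*(-1/17439) + 5616*(1/5889)) - (-535 + 2201)*(1978 - 14252) = (-500/52317 + 144/151) - 1666*(-12274) = 7458148/7899867 - 1*(-20448484) = 7458148/7899867 + 20448484 = 161540311409776/7899867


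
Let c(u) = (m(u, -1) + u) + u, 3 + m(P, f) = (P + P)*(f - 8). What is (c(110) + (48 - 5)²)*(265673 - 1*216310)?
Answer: 4245218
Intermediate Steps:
m(P, f) = -3 + 2*P*(-8 + f) (m(P, f) = -3 + (P + P)*(f - 8) = -3 + (2*P)*(-8 + f) = -3 + 2*P*(-8 + f))
c(u) = -3 - 16*u (c(u) = ((-3 - 16*u + 2*u*(-1)) + u) + u = ((-3 - 16*u - 2*u) + u) + u = ((-3 - 18*u) + u) + u = (-3 - 17*u) + u = -3 - 16*u)
(c(110) + (48 - 5)²)*(265673 - 1*216310) = ((-3 - 16*110) + (48 - 5)²)*(265673 - 1*216310) = ((-3 - 1760) + 43²)*(265673 - 216310) = (-1763 + 1849)*49363 = 86*49363 = 4245218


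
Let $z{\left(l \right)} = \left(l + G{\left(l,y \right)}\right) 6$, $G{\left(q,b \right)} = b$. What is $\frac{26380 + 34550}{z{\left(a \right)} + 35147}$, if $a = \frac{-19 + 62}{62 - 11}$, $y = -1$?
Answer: $\frac{115090}{66387} \approx 1.7336$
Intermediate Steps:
$a = \frac{43}{51} \approx 0.84314$
$z{\left(l \right)} = -6 + 6 l$ ($z{\left(l \right)} = \left(l - 1\right) 6 = \left(-1 + l\right) 6 = -6 + 6 l$)
$\frac{26380 + 34550}{z{\left(a \right)} + 35147} = \frac{26380 + 34550}{\left(-6 + 6 \cdot \frac{43}{51}\right) + 35147} = \frac{60930}{\left(-6 + \frac{86}{17}\right) + 35147} = \frac{60930}{- \frac{16}{17} + 35147} = \frac{60930}{\frac{597483}{17}} = 60930 \cdot \frac{17}{597483} = \frac{115090}{66387}$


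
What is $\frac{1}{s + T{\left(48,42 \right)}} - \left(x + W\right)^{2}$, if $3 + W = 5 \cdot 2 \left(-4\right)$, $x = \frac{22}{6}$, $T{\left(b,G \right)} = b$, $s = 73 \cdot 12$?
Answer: $- \frac{4288589}{2772} \approx -1547.1$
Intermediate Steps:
$s = 876$
$x = \frac{11}{3}$ ($x = 22 \cdot \frac{1}{6} = \frac{11}{3} \approx 3.6667$)
$W = -43$ ($W = -3 + 5 \cdot 2 \left(-4\right) = -3 + 10 \left(-4\right) = -3 - 40 = -43$)
$\frac{1}{s + T{\left(48,42 \right)}} - \left(x + W\right)^{2} = \frac{1}{876 + 48} - \left(\frac{11}{3} - 43\right)^{2} = \frac{1}{924} - \left(- \frac{118}{3}\right)^{2} = \frac{1}{924} - \frac{13924}{9} = - \frac{4288589}{2772}$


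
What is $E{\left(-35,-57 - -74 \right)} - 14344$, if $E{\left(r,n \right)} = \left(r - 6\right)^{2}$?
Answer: $-12663$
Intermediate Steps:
$E{\left(r,n \right)} = \left(-6 + r\right)^{2}$
$E{\left(-35,-57 - -74 \right)} - 14344 = \left(-6 - 35\right)^{2} - 14344 = \left(-41\right)^{2} - 14344 = 1681 - 14344 = -12663$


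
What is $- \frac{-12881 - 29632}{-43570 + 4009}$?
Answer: $- \frac{14171}{13187} \approx -1.0746$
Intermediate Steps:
$- \frac{-12881 - 29632}{-43570 + 4009} = - \frac{-42513}{-39561} = - \frac{\left(-42513\right) \left(-1\right)}{39561} = \left(-1\right) \frac{14171}{13187} = - \frac{14171}{13187}$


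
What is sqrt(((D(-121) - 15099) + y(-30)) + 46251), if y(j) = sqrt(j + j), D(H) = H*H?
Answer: sqrt(45793 + 2*I*sqrt(15)) ≈ 213.99 + 0.018*I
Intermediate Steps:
D(H) = H**2
y(j) = sqrt(2)*sqrt(j) (y(j) = sqrt(2*j) = sqrt(2)*sqrt(j))
sqrt(((D(-121) - 15099) + y(-30)) + 46251) = sqrt((((-121)**2 - 15099) + sqrt(2)*sqrt(-30)) + 46251) = sqrt(((14641 - 15099) + sqrt(2)*(I*sqrt(30))) + 46251) = sqrt((-458 + 2*I*sqrt(15)) + 46251) = sqrt(45793 + 2*I*sqrt(15))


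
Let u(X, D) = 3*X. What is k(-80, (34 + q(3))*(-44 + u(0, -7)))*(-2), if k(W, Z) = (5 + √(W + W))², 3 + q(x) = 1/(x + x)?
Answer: 270 - 80*I*√10 ≈ 270.0 - 252.98*I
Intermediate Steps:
q(x) = -3 + 1/(2*x) (q(x) = -3 + 1/(x + x) = -3 + 1/(2*x))
k(W, Z) = (5 + √2*√W)² (k(W, Z) = (5 + √(2*W))² = (5 + √2*√W)²)
k(-80, (34 + q(3))*(-44 + u(0, -7)))*(-2) = (5 + √2*√(-80))²*(-2) = (5 + √2*(4*I*√5))²*(-2) = (5 + 4*I*√10)²*(-2) = -2*(5 + 4*I*√10)²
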